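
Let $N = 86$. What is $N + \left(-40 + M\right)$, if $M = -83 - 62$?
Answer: $-99$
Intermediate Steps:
$M = -145$
$N + \left(-40 + M\right) = 86 - 185 = -99$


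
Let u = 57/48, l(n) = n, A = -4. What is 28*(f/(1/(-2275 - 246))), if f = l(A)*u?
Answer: 335293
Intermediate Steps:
u = 19/16 (u = 57*(1/48) = 19/16 ≈ 1.1875)
f = -19/4 (f = -4*19/16 = -19/4 ≈ -4.7500)
28*(f/(1/(-2275 - 246))) = 28*(-19/(4*(1/(-2275 - 246)))) = 28*(-19/(4*(1/(-2521)))) = 28*(-19/(4*(-1/2521))) = 28*(-19/4*(-2521)) = 28*(47899/4) = 335293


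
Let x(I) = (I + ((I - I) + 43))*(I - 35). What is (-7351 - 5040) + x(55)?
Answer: -10431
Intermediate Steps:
x(I) = (-35 + I)*(43 + I) (x(I) = (I + (0 + 43))*(-35 + I) = (I + 43)*(-35 + I) = (43 + I)*(-35 + I) = (-35 + I)*(43 + I))
(-7351 - 5040) + x(55) = (-7351 - 5040) + (-1505 + 55² + 8*55) = -12391 + (-1505 + 3025 + 440) = -12391 + 1960 = -10431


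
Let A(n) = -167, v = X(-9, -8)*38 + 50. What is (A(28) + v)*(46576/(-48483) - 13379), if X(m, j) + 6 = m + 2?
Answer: 396356086763/48483 ≈ 8.1752e+6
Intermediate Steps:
X(m, j) = -4 + m (X(m, j) = -6 + (m + 2) = -6 + (2 + m) = -4 + m)
v = -444 (v = (-4 - 9)*38 + 50 = -13*38 + 50 = -494 + 50 = -444)
(A(28) + v)*(46576/(-48483) - 13379) = (-167 - 444)*(46576/(-48483) - 13379) = -611*(46576*(-1/48483) - 13379) = -611*(-46576/48483 - 13379) = -611*(-648700633/48483) = 396356086763/48483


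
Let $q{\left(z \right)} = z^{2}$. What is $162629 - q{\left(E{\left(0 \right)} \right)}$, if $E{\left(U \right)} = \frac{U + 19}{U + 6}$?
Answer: $\frac{5854283}{36} \approx 1.6262 \cdot 10^{5}$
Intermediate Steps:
$E{\left(U \right)} = \frac{19 + U}{6 + U}$
$162629 - q{\left(E{\left(0 \right)} \right)} = 162629 - \left(\frac{19 + 0}{6 + 0}\right)^{2} = 162629 - \left(\frac{1}{6} \cdot 19\right)^{2} = 162629 - \left(\frac{19}{6}\right)^{2} = 162629 - \frac{361}{36} = \frac{5854283}{36}$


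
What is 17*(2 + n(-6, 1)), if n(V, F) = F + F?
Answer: 68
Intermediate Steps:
n(V, F) = 2*F
17*(2 + n(-6, 1)) = 17*(2 + 2*1) = 17*(2 + 2) = 17*4 = 68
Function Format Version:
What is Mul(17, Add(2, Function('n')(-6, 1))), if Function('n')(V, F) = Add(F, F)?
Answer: 68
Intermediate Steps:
Function('n')(V, F) = Mul(2, F)
Mul(17, Add(2, Function('n')(-6, 1))) = Mul(17, Add(2, Mul(2, 1))) = Mul(17, Add(2, 2)) = Mul(17, 4) = 68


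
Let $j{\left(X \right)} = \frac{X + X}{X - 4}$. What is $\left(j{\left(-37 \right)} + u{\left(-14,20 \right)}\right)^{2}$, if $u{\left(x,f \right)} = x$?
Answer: $\frac{250000}{1681} \approx 148.72$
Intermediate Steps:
$j{\left(X \right)} = \frac{2 X}{-4 + X}$
$\left(j{\left(-37 \right)} + u{\left(-14,20 \right)}\right)^{2} = \left(2 \left(-37\right) \frac{1}{-4 - 37} - 14\right)^{2} = \left(2 \left(-37\right) \frac{1}{-41} - 14\right)^{2} = \left(2 \left(-37\right) \left(- \frac{1}{41}\right) - 14\right)^{2} = \left(\frac{74}{41} - 14\right)^{2} = \left(- \frac{500}{41}\right)^{2} = \frac{250000}{1681}$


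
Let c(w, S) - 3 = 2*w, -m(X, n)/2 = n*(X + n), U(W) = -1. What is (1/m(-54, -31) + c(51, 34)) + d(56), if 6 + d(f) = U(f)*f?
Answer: 226609/5270 ≈ 43.000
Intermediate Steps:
d(f) = -6 - f
m(X, n) = -2*n*(X + n)
c(w, S) = 3 + 2*w
(1/m(-54, -31) + c(51, 34)) + d(56) = (1/(-2*(-31)*(-54 - 31)) + (3 + 2*51)) + (-6 - 1*56) = (1/(-2*(-31)*(-85)) + (3 + 102)) + (-6 - 56) = (1/(-5270) + 105) - 62 = (-1/5270 + 105) - 62 = 553349/5270 - 62 = 226609/5270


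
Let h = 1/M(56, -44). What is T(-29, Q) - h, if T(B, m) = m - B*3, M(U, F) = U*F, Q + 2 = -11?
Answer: 182337/2464 ≈ 74.000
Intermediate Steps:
Q = -13 (Q = -2 - 11 = -13)
M(U, F) = F*U
h = -1/2464 (h = 1/(-44*56) = 1/(-2464) = -1/2464 ≈ -0.00040584)
T(B, m) = m - 3*B
T(-29, Q) - h = (-13 - 3*(-29)) - 1*(-1/2464) = (-13 + 87) + 1/2464 = 74 + 1/2464 = 182337/2464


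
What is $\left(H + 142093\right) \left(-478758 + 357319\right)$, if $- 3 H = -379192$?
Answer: $- \frac{97815592769}{3} \approx -3.2605 \cdot 10^{10}$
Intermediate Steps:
$H = \frac{379192}{3}$ ($H = \left(- \frac{1}{3}\right) \left(-379192\right) = \frac{379192}{3} \approx 1.264 \cdot 10^{5}$)
$\left(H + 142093\right) \left(-478758 + 357319\right) = \left(\frac{379192}{3} + 142093\right) \left(-478758 + 357319\right) = \frac{805471}{3} \left(-121439\right) = - \frac{97815592769}{3}$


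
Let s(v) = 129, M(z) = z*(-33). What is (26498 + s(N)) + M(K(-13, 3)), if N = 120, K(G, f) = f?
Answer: 26528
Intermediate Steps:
M(z) = -33*z
(26498 + s(N)) + M(K(-13, 3)) = (26498 + 129) - 33*3 = 26627 - 99 = 26528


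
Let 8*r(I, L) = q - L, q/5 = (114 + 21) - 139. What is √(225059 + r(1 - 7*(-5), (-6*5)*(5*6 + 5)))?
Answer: √900751/2 ≈ 474.54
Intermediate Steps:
q = -20 (q = 5*((114 + 21) - 139) = 5*(135 - 139) = 5*(-4) = -20)
r(I, L) = -5/2 - L/8 (r(I, L) = (-20 - L)/8 = -5/2 - L/8)
√(225059 + r(1 - 7*(-5), (-6*5)*(5*6 + 5))) = √(225059 + (-5/2 - (-6*5)*(5*6 + 5)/8)) = √(225059 + (-5/2 - (-15)*(30 + 5)/4)) = √(225059 + (-5/2 - (-15)*35/4)) = √(225059 + (-5/2 - ⅛*(-1050))) = √(225059 + (-5/2 + 525/4)) = √(225059 + 515/4) = √(900751/4) = √900751/2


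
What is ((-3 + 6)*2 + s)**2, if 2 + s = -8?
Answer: 16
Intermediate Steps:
s = -10 (s = -2 - 8 = -10)
((-3 + 6)*2 + s)**2 = ((-3 + 6)*2 - 10)**2 = (3*2 - 10)**2 = (6 - 10)**2 = (-4)**2 = 16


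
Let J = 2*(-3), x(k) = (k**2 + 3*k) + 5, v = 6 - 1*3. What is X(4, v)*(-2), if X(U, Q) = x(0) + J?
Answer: 2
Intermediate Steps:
v = 3 (v = 6 - 3 = 3)
x(k) = 5 + k**2 + 3*k
J = -6
X(U, Q) = -1 (X(U, Q) = (5 + 0**2 + 3*0) - 6 = (5 + 0 + 0) - 6 = 5 - 6 = -1)
X(4, v)*(-2) = -1*(-2) = 2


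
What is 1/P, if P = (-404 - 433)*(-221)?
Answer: 1/184977 ≈ 5.4061e-6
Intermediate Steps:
P = 184977 (P = -837*(-221) = 184977)
1/P = 1/184977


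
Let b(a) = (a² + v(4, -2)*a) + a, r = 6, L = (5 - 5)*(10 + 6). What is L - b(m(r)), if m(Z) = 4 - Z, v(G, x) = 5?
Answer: 8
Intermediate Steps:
L = 0 (L = 0*16 = 0)
b(a) = a² + 6*a (b(a) = (a² + 5*a) + a = a² + 6*a)
L - b(m(r)) = 0 - (4 - 1*6)*(6 + (4 - 1*6)) = 0 - (4 - 6)*(6 + (4 - 6)) = 0 - (-2)*(6 - 2) = 0 - (-2)*4 = 0 - 1*(-8) = 0 + 8 = 8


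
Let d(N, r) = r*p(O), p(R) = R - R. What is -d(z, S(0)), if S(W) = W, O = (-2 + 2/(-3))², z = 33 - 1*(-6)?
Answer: 0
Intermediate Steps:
z = 39 (z = 33 + 6 = 39)
O = 64/9 (O = (-2 + 2*(-⅓))² = (-2 - ⅔)² = (-8/3)² = 64/9 ≈ 7.1111)
p(R) = 0
d(N, r) = 0 (d(N, r) = r*0 = 0)
-d(z, S(0)) = -1*0 = 0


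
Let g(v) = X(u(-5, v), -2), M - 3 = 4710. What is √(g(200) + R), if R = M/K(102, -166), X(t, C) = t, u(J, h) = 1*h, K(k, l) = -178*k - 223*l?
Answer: √71243905406/18862 ≈ 14.151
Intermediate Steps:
M = 4713 (M = 3 + 4710 = 4713)
K(k, l) = -223*l - 178*k
u(J, h) = h
g(v) = v
R = 4713/18862 (R = 4713/(-223*(-166) - 178*102) = 4713/(37018 - 18156) = 4713/18862 ≈ 0.24987)
√(g(200) + R) = √(200 + 4713/18862) = √(3777113/18862) = √71243905406/18862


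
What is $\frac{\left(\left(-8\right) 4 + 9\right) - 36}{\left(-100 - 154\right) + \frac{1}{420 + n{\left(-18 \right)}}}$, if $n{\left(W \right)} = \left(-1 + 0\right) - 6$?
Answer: $\frac{24367}{104901} \approx 0.23229$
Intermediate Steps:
$n{\left(W \right)} = -7$ ($n{\left(W \right)} = -1 - 6 = -7$)
$\frac{\left(\left(-8\right) 4 + 9\right) - 36}{\left(-100 - 154\right) + \frac{1}{420 + n{\left(-18 \right)}}} = \frac{\left(\left(-8\right) 4 + 9\right) - 36}{\left(-100 - 154\right) + \frac{1}{420 - 7}} = \frac{\left(-32 + 9\right) - 36}{-254 + \frac{1}{413}} = \frac{-23 - 36}{-254 + \frac{1}{413}} = - \frac{59}{- \frac{104901}{413}} = \left(-59\right) \left(- \frac{413}{104901}\right) = \frac{24367}{104901}$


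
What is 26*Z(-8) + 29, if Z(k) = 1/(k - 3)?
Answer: 293/11 ≈ 26.636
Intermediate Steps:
Z(k) = 1/(-3 + k)
26*Z(-8) + 29 = 26/(-3 - 8) + 29 = 26/(-11) + 29 = 26*(-1/11) + 29 = -26/11 + 29 = 293/11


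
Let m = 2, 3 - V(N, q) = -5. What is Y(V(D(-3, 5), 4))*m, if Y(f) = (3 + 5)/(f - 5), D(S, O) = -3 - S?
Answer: 16/3 ≈ 5.3333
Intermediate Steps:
V(N, q) = 8 (V(N, q) = 3 - 1*(-5) = 3 + 5 = 8)
Y(f) = 8/(-5 + f)
Y(V(D(-3, 5), 4))*m = (8/(-5 + 8))*2 = (8/3)*2 = 16/3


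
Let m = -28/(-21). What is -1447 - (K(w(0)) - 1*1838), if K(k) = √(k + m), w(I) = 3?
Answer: 391 - √39/3 ≈ 388.92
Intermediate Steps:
m = 4/3 (m = -28*(-1/21) = 4/3 ≈ 1.3333)
K(k) = √(4/3 + k) (K(k) = √(k + 4/3) = √(4/3 + k))
-1447 - (K(w(0)) - 1*1838) = -1447 - (√(12 + 9*3)/3 - 1*1838) = -1447 - (√(12 + 27)/3 - 1838) = -1447 - (√39/3 - 1838) = -1447 - (-1838 + √39/3) = -1447 + (1838 - √39/3) = 391 - √39/3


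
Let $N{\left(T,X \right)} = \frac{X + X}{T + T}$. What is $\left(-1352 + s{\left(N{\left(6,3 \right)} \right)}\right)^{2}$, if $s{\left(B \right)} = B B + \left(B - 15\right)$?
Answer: $\frac{29866225}{16} \approx 1.8666 \cdot 10^{6}$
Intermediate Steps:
$N{\left(T,X \right)} = \frac{X}{T}$ ($N{\left(T,X \right)} = \frac{2 X}{2 T} = 2 X \frac{1}{2 T} = \frac{X}{T}$)
$s{\left(B \right)} = -15 + B + B^{2}$ ($s{\left(B \right)} = B^{2} + \left(-15 + B\right) = -15 + B + B^{2}$)
$\left(-1352 + s{\left(N{\left(6,3 \right)} \right)}\right)^{2} = \left(-1352 + \left(-15 + \frac{3}{6} + \left(\frac{3}{6}\right)^{2}\right)\right)^{2} = \left(-1352 + \left(-15 + 3 \cdot \frac{1}{6} + \left(3 \cdot \frac{1}{6}\right)^{2}\right)\right)^{2} = \left(-1352 + \left(-15 + \frac{1}{2} + \left(\frac{1}{2}\right)^{2}\right)\right)^{2} = \left(-1352 + \left(-15 + \frac{1}{2} + \frac{1}{4}\right)\right)^{2} = \left(-1352 - \frac{57}{4}\right)^{2} = \left(- \frac{5465}{4}\right)^{2} = \frac{29866225}{16}$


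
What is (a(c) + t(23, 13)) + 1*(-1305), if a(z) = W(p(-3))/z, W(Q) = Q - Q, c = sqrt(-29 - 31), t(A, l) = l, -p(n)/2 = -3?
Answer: -1292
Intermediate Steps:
p(n) = 6 (p(n) = -2*(-3) = 6)
c = 2*I*sqrt(15) (c = sqrt(-60) = 2*I*sqrt(15) ≈ 7.746*I)
W(Q) = 0
a(z) = 0 (a(z) = 0/z = 0)
(a(c) + t(23, 13)) + 1*(-1305) = (0 + 13) + 1*(-1305) = 13 - 1305 = -1292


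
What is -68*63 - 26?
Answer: -4310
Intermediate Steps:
-68*63 - 26 = -4284 - 26 = -4310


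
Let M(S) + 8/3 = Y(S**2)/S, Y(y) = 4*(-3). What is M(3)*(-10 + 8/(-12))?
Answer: 640/9 ≈ 71.111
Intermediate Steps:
Y(y) = -12
M(S) = -8/3 - 12/S
M(3)*(-10 + 8/(-12)) = (-8/3 - 12/3)*(-10 + 8/(-12)) = (-8/3 - 12*1/3)*(-10 + 8*(-1/12)) = (-8/3 - 4)*(-10 - 2/3) = -20/3*(-32/3) = 640/9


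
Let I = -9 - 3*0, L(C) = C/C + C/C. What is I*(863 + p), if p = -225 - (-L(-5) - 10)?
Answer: -5850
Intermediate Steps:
L(C) = 2 (L(C) = 1 + 1 = 2)
I = -9 (I = -9 + 0 = -9)
p = -213 (p = -225 - (-1*2 - 10) = -225 - (-2 - 10) = -225 - 1*(-12) = -225 + 12 = -213)
I*(863 + p) = -9*(863 - 213) = -9*650 = -5850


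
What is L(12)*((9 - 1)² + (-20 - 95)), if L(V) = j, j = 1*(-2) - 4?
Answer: 306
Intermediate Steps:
j = -6 (j = -2 - 4 = -6)
L(V) = -6
L(12)*((9 - 1)² + (-20 - 95)) = -6*((9 - 1)² + (-20 - 95)) = -6*(8² - 115) = -6*(64 - 115) = -6*(-51) = 306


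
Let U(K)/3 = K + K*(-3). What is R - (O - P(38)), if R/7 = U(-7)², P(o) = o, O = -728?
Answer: 13114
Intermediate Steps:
U(K) = -6*K (U(K) = 3*(K + K*(-3)) = 3*(K - 3*K) = 3*(-2*K) = -6*K)
R = 12348 (R = 7*(-6*(-7))² = 7*42² = 7*1764 = 12348)
R - (O - P(38)) = 12348 - (-728 - 1*38) = 12348 - (-728 - 38) = 12348 - 1*(-766) = 12348 + 766 = 13114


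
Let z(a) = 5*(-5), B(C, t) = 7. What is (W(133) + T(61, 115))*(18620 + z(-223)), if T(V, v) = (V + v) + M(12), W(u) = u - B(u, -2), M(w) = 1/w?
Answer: 67406875/12 ≈ 5.6172e+6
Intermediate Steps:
W(u) = -7 + u (W(u) = u - 1*7 = u - 7 = -7 + u)
z(a) = -25
T(V, v) = 1/12 + V + v (T(V, v) = (V + v) + 1/12 = 1/12 + V + v)
(W(133) + T(61, 115))*(18620 + z(-223)) = ((-7 + 133) + (1/12 + 61 + 115))*(18620 - 25) = (126 + 2113/12)*18595 = (3625/12)*18595 = 67406875/12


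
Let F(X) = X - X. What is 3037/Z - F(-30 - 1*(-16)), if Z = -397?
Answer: -3037/397 ≈ -7.6499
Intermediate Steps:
F(X) = 0
3037/Z - F(-30 - 1*(-16)) = 3037/(-397) - 1*0 = 3037*(-1/397) + 0 = -3037/397 + 0 = -3037/397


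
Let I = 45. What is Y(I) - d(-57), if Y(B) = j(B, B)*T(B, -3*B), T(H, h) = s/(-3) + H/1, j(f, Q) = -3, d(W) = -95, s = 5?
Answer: -35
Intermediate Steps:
T(H, h) = -5/3 + H (T(H, h) = 5/(-3) + H/1 = 5*(-1/3) + H*1 = -5/3 + H)
Y(B) = 5 - 3*B (Y(B) = -3*(-5/3 + B) = 5 - 3*B)
Y(I) - d(-57) = (5 - 3*45) - 1*(-95) = (5 - 135) + 95 = -130 + 95 = -35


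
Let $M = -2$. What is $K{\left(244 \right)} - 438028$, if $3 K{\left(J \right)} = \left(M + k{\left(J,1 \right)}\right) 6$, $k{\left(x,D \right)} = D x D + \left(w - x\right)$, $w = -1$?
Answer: $-438034$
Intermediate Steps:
$k{\left(x,D \right)} = -1 - x + x D^{2}$ ($k{\left(x,D \right)} = D x D - \left(1 + x\right) = x D^{2} - \left(1 + x\right) = -1 - x + x D^{2}$)
$K{\left(J \right)} = -6$ ($K{\left(J \right)} = \frac{\left(-2 - \left(1 + J - J 1^{2}\right)\right) 6}{3} = \frac{\left(-2 - \left(1 + J - J 1\right)\right) 6}{3} = \frac{\left(-2 - 1\right) 6}{3} = \frac{\left(-3\right) 6}{3} = \frac{1}{3} \left(-18\right) = -6$)
$K{\left(244 \right)} - 438028 = -6 - 438028 = -438034$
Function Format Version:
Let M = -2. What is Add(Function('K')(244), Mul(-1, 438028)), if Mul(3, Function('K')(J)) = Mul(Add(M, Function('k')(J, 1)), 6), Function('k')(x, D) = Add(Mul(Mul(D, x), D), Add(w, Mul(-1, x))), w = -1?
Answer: -438034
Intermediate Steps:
Function('k')(x, D) = Add(-1, Mul(-1, x), Mul(x, Pow(D, 2))) (Function('k')(x, D) = Add(Mul(Mul(D, x), D), Add(-1, Mul(-1, x))) = Add(Mul(x, Pow(D, 2)), Add(-1, Mul(-1, x))) = Add(-1, Mul(-1, x), Mul(x, Pow(D, 2))))
Function('K')(J) = -6 (Function('K')(J) = Mul(Rational(1, 3), Mul(Add(-2, Add(-1, Mul(-1, J), Mul(J, Pow(1, 2)))), 6)) = Mul(Rational(1, 3), Mul(Add(-2, Add(-1, Mul(-1, J), Mul(J, 1))), 6)) = Mul(Rational(1, 3), Mul(Add(-2, Add(-1, Mul(-1, J), J)), 6)) = Mul(Rational(1, 3), Mul(Add(-2, -1), 6)) = Mul(Rational(1, 3), Mul(-3, 6)) = Mul(Rational(1, 3), -18) = -6)
Add(Function('K')(244), Mul(-1, 438028)) = Add(-6, Mul(-1, 438028)) = Add(-6, -438028) = -438034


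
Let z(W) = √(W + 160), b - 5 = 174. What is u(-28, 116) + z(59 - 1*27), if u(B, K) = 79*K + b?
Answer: 9343 + 8*√3 ≈ 9356.9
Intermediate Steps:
b = 179 (b = 5 + 174 = 179)
u(B, K) = 179 + 79*K (u(B, K) = 79*K + 179 = 179 + 79*K)
z(W) = √(160 + W)
u(-28, 116) + z(59 - 1*27) = (179 + 79*116) + √(160 + (59 - 1*27)) = (179 + 9164) + √(160 + (59 - 27)) = 9343 + √(160 + 32) = 9343 + √192 = 9343 + 8*√3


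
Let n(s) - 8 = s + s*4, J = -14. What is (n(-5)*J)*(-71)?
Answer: -16898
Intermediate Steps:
n(s) = 8 + 5*s (n(s) = 8 + (s + s*4) = 8 + (s + 4*s) = 8 + 5*s)
(n(-5)*J)*(-71) = ((8 + 5*(-5))*(-14))*(-71) = ((8 - 25)*(-14))*(-71) = -17*(-14)*(-71) = 238*(-71) = -16898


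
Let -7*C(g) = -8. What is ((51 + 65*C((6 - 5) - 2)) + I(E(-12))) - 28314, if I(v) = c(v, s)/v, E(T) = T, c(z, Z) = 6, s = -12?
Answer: -394649/14 ≈ -28189.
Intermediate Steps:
C(g) = 8/7 (C(g) = -⅐*(-8) = 8/7)
I(v) = 6/v
((51 + 65*C((6 - 5) - 2)) + I(E(-12))) - 28314 = ((51 + 65*(8/7)) + 6/(-12)) - 28314 = ((51 + 520/7) + 6*(-1/12)) - 28314 = (877/7 - ½) - 28314 = 1747/14 - 28314 = -394649/14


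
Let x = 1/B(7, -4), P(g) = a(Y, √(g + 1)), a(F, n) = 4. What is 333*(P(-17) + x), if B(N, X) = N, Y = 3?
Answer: 9657/7 ≈ 1379.6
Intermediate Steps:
P(g) = 4
x = ⅐ (x = 1/7 = ⅐ ≈ 0.14286)
333*(P(-17) + x) = 333*(4 + ⅐) = 333*(29/7) = 9657/7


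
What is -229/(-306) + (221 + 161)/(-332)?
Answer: -5108/12699 ≈ -0.40224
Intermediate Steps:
-229/(-306) + (221 + 161)/(-332) = -229*(-1/306) + 382*(-1/332) = 229/306 - 191/166 = -5108/12699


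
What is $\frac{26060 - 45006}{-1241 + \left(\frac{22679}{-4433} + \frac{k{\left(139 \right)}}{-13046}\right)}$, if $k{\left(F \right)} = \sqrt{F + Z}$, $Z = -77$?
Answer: $\frac{326295310659602389248}{21461088913524870473} - \frac{20071276962022 \sqrt{62}}{21461088913524870473} \approx 15.204$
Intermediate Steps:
$k{\left(F \right)} = \sqrt{-77 + F}$ ($k{\left(F \right)} = \sqrt{F - 77} = \sqrt{-77 + F}$)
$\frac{26060 - 45006}{-1241 + \left(\frac{22679}{-4433} + \frac{k{\left(139 \right)}}{-13046}\right)} = \frac{26060 - 45006}{-1241 + \left(\frac{22679}{-4433} + \frac{\sqrt{-77 + 139}}{-13046}\right)} = - \frac{18946}{-1241 + \left(22679 \left(- \frac{1}{4433}\right) + \sqrt{62} \left(- \frac{1}{13046}\right)\right)} = - \frac{18946}{-1241 - \left(\frac{22679}{4433} + \frac{\sqrt{62}}{13046}\right)} = - \frac{18946}{- \frac{5524032}{4433} - \frac{\sqrt{62}}{13046}}$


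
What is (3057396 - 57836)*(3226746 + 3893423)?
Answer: 21357374125640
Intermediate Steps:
(3057396 - 57836)*(3226746 + 3893423) = 2999560*7120169 = 21357374125640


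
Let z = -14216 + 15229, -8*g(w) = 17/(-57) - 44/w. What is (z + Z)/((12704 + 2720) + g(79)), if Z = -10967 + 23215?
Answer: 477714264/555638027 ≈ 0.85976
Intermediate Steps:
g(w) = 17/456 + 11/(2*w) (g(w) = -(17/(-57) - 44/w)/8 = -(17*(-1/57) - 44/w)/8 = -(-17/57 - 44/w)/8 = 17/456 + 11/(2*w))
z = 1013
Z = 12248
(z + Z)/((12704 + 2720) + g(79)) = (1013 + 12248)/((12704 + 2720) + (1/456)*(2508 + 17*79)/79) = 13261/(15424 + (1/456)*(1/79)*(2508 + 1343)) = 13261/(15424 + (1/456)*(1/79)*3851) = 13261/(15424 + 3851/36024) = 13261/(555638027/36024) = 13261*(36024/555638027) = 477714264/555638027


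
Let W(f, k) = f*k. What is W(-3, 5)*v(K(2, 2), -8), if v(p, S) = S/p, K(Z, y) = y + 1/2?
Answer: 48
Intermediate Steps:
K(Z, y) = ½ + y (K(Z, y) = y + ½ = ½ + y)
W(-3, 5)*v(K(2, 2), -8) = (-3*5)*(-8/(½ + 2)) = -(-120)/5/2 = -(-120)*2/5 = -15*(-16/5) = 48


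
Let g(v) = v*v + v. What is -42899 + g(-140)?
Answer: -23439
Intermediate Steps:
g(v) = v + v² (g(v) = v² + v = v + v²)
-42899 + g(-140) = -42899 - 140*(1 - 140) = -42899 - 140*(-139) = -42899 + 19460 = -23439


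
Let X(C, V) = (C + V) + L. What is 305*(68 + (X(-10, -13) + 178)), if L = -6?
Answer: 66185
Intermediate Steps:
X(C, V) = -6 + C + V (X(C, V) = (C + V) - 6 = -6 + C + V)
305*(68 + (X(-10, -13) + 178)) = 305*(68 + ((-6 - 10 - 13) + 178)) = 305*(68 + (-29 + 178)) = 305*(68 + 149) = 305*217 = 66185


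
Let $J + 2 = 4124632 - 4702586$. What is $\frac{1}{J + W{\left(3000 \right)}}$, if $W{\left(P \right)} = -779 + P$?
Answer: $- \frac{1}{575735} \approx -1.7369 \cdot 10^{-6}$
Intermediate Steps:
$J = -577956$ ($J = -2 + \left(4124632 - 4702586\right) = -2 - 577954 = -577956$)
$\frac{1}{J + W{\left(3000 \right)}} = \frac{1}{-577956 + \left(-779 + 3000\right)} = \frac{1}{-577956 + 2221} = \frac{1}{-575735} = - \frac{1}{575735}$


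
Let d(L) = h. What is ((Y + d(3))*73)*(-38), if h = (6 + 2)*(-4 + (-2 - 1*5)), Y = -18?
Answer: 294044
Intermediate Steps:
h = -88 (h = 8*(-4 + (-2 - 5)) = 8*(-4 - 7) = 8*(-11) = -88)
d(L) = -88
((Y + d(3))*73)*(-38) = ((-18 - 88)*73)*(-38) = -106*73*(-38) = -7738*(-38) = 294044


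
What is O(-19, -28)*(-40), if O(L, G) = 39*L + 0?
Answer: 29640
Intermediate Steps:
O(L, G) = 39*L
O(-19, -28)*(-40) = (39*(-19))*(-40) = -741*(-40) = 29640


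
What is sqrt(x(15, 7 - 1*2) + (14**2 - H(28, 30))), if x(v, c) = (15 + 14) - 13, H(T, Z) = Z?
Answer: sqrt(182) ≈ 13.491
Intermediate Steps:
x(v, c) = 16 (x(v, c) = 29 - 13 = 16)
sqrt(x(15, 7 - 1*2) + (14**2 - H(28, 30))) = sqrt(16 + (14**2 - 1*30)) = sqrt(16 + (196 - 30)) = sqrt(16 + 166) = sqrt(182)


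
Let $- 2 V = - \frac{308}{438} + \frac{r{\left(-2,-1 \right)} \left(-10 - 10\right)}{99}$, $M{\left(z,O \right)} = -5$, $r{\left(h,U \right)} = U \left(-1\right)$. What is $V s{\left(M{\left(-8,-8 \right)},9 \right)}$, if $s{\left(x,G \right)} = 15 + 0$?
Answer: $\frac{16355}{2409} \approx 6.7891$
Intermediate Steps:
$r{\left(h,U \right)} = - U$
$s{\left(x,G \right)} = 15$
$V = \frac{3271}{7227}$ ($V = - \frac{- \frac{308}{438} + \frac{\left(-1\right) \left(-1\right) \left(-10 - 10\right)}{99}}{2} = - \frac{\left(-308\right) \frac{1}{438} + 1 \left(-20\right) \frac{1}{99}}{2} = - \frac{- \frac{154}{219} - \frac{20}{99}}{2} = \left(- \frac{1}{2}\right) \left(- \frac{6542}{7227}\right) = \frac{3271}{7227} \approx 0.45261$)
$V s{\left(M{\left(-8,-8 \right)},9 \right)} = \frac{3271}{7227} \cdot 15 = \frac{16355}{2409}$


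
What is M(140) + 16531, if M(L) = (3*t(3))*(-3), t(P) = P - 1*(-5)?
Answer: 16459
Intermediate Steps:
t(P) = 5 + P (t(P) = P + 5 = 5 + P)
M(L) = -72 (M(L) = (3*(5 + 3))*(-3) = (3*8)*(-3) = 24*(-3) = -72)
M(140) + 16531 = -72 + 16531 = 16459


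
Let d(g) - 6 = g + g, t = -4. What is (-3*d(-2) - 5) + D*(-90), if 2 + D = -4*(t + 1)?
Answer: -911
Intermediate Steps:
d(g) = 6 + 2*g (d(g) = 6 + (g + g) = 6 + 2*g)
D = 10 (D = -2 - 4*(-4 + 1) = -2 - 4*(-3) = -2 + 12 = 10)
(-3*d(-2) - 5) + D*(-90) = (-3*(6 + 2*(-2)) - 5) + 10*(-90) = (-3*(6 - 4) - 5) - 900 = (-3*2 - 5) - 900 = (-6 - 5) - 900 = -11 - 900 = -911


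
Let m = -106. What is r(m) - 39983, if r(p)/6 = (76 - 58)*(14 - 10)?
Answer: -39551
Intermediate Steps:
r(p) = 432 (r(p) = 6*((76 - 58)*(14 - 10)) = 6*(18*4) = 6*72 = 432)
r(m) - 39983 = 432 - 39983 = -39551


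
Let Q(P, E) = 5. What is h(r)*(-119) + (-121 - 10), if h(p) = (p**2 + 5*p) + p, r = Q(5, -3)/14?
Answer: -11233/28 ≈ -401.18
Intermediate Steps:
r = 5/14 ≈ 0.35714
h(p) = p**2 + 6*p
h(r)*(-119) + (-121 - 10) = (5*(6 + 5/14)/14)*(-119) + (-121 - 10) = ((5/14)*(89/14))*(-119) - 131 = (445/196)*(-119) - 131 = -7565/28 - 131 = -11233/28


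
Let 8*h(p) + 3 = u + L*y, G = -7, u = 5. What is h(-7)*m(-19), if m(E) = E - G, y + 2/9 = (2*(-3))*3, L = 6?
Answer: 161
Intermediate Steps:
y = -164/9 (y = -2/9 + (2*(-3))*3 = -2/9 - 6*3 = -2/9 - 18 = -164/9 ≈ -18.222)
h(p) = -161/12 (h(p) = -3/8 + (5 + 6*(-164/9))/8 = -3/8 + (5 - 328/3)/8 = -3/8 + (⅛)*(-313/3) = -3/8 - 313/24 = -161/12)
m(E) = 7 + E (m(E) = E - 1*(-7) = E + 7 = 7 + E)
h(-7)*m(-19) = -161*(7 - 19)/12 = -161/12*(-12) = 161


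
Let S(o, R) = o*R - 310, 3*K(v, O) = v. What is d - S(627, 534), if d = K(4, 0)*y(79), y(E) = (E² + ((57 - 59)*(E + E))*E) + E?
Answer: -1078100/3 ≈ -3.5937e+5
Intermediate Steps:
K(v, O) = v/3
S(o, R) = -310 + R*o (S(o, R) = R*o - 310 = -310 + R*o)
y(E) = E - 3*E² (y(E) = (E² + (-4*E)*E) + E = (E² - 4*E²) + E = -3*E² + E = E - 3*E²)
d = -74576/3 (d = ((⅓)*4)*(79*(1 - 3*79)) = 4*(79*(1 - 237))/3 = 4*(79*(-236))/3 = (4/3)*(-18644) = -74576/3 ≈ -24859.)
d - S(627, 534) = -74576/3 - (-310 + 534*627) = -74576/3 - (-310 + 334818) = -74576/3 - 1*334508 = -74576/3 - 334508 = -1078100/3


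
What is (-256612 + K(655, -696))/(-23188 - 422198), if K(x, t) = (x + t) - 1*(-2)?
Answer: 256651/445386 ≈ 0.57624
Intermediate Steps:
K(x, t) = 2 + t + x (K(x, t) = (t + x) + 2 = 2 + t + x)
(-256612 + K(655, -696))/(-23188 - 422198) = (-256612 + (2 - 696 + 655))/(-23188 - 422198) = (-256612 - 39)/(-445386) = -256651*(-1/445386) = 256651/445386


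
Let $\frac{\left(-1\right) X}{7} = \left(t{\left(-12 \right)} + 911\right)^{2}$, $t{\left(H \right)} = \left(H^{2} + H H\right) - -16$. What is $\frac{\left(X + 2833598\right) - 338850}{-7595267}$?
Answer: $\frac{7838827}{7595267} \approx 1.0321$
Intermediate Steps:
$t{\left(H \right)} = 16 + 2 H^{2}$ ($t{\left(H \right)} = \left(H^{2} + H^{2}\right) + 16 = 2 H^{2} + 16 = 16 + 2 H^{2}$)
$X = -10333575$ ($X = - 7 \left(\left(16 + 2 \left(-12\right)^{2}\right) + 911\right)^{2} = - 7 \left(\left(16 + 2 \cdot 144\right) + 911\right)^{2} = - 7 \left(\left(16 + 288\right) + 911\right)^{2} = - 7 \left(304 + 911\right)^{2} = - 7 \cdot 1215^{2} = \left(-7\right) 1476225 = -10333575$)
$\frac{\left(X + 2833598\right) - 338850}{-7595267} = \frac{\left(-10333575 + 2833598\right) - 338850}{-7595267} = \left(-7499977 - 338850\right) \left(- \frac{1}{7595267}\right) = \left(-7838827\right) \left(- \frac{1}{7595267}\right) = \frac{7838827}{7595267}$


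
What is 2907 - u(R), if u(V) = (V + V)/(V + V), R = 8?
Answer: 2906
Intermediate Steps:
u(V) = 1 (u(V) = (2*V)/((2*V)) = (2*V)*(1/(2*V)) = 1)
2907 - u(R) = 2907 - 1*1 = 2907 - 1 = 2906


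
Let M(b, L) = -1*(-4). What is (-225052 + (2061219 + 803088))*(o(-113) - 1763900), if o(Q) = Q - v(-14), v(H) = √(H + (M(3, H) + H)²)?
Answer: -4655680130315 - 2639255*√86 ≈ -4.6557e+12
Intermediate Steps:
M(b, L) = 4
v(H) = √(H + (4 + H)²)
o(Q) = Q - √86 (o(Q) = Q - √(-14 + (4 - 14)²) = Q - √(-14 + (-10)²) = Q - √(-14 + 100) = Q - √86)
(-225052 + (2061219 + 803088))*(o(-113) - 1763900) = (-225052 + (2061219 + 803088))*((-113 - √86) - 1763900) = (-225052 + 2864307)*(-1764013 - √86) = 2639255*(-1764013 - √86) = -4655680130315 - 2639255*√86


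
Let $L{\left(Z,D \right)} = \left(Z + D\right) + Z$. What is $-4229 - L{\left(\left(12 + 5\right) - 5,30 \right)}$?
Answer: $-4283$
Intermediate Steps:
$L{\left(Z,D \right)} = D + 2 Z$ ($L{\left(Z,D \right)} = \left(D + Z\right) + Z = D + 2 Z$)
$-4229 - L{\left(\left(12 + 5\right) - 5,30 \right)} = -4229 - \left(30 + 2 \left(\left(12 + 5\right) - 5\right)\right) = -4229 - \left(30 + 2 \left(17 - 5\right)\right) = -4229 - \left(30 + 2 \cdot 12\right) = -4229 - \left(30 + 24\right) = -4229 - 54 = -4283$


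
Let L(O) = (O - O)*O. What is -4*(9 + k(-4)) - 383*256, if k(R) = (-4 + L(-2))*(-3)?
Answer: -98132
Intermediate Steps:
L(O) = 0 (L(O) = 0*O = 0)
k(R) = 12 (k(R) = (-4 + 0)*(-3) = -4*(-3) = 12)
-4*(9 + k(-4)) - 383*256 = -4*(9 + 12) - 383*256 = -4*21 - 98048 = -84 - 98048 = -98132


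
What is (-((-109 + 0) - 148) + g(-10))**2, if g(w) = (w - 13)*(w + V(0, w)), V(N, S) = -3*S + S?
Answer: 729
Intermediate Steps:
V(N, S) = -2*S
g(w) = -w*(-13 + w) (g(w) = (w - 13)*(w - 2*w) = (-13 + w)*(-w) = -w*(-13 + w))
(-((-109 + 0) - 148) + g(-10))**2 = (-((-109 + 0) - 148) - 10*(13 - 1*(-10)))**2 = (-(-109 - 148) - 10*(13 + 10))**2 = (-1*(-257) - 10*23)**2 = (257 - 230)**2 = 27**2 = 729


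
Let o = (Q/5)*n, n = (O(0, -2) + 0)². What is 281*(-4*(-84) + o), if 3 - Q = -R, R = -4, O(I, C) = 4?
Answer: 467584/5 ≈ 93517.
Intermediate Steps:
Q = -1 (Q = 3 - (-1)*(-4) = 3 - 1*4 = 3 - 4 = -1)
n = 16 (n = (4 + 0)² = 4² = 16)
o = -16/5 (o = -1/5*16 = -1*⅕*16 = -⅕*16 = -16/5 ≈ -3.2000)
281*(-4*(-84) + o) = 281*(-4*(-84) - 16/5) = 281*(336 - 16/5) = 281*(1664/5) = 467584/5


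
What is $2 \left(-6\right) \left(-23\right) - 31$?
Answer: $245$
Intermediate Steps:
$2 \left(-6\right) \left(-23\right) - 31 = \left(-12\right) \left(-23\right) - 31 = 276 - 31 = 245$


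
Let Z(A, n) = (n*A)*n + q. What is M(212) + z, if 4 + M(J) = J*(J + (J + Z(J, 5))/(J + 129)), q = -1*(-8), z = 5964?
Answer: 18528504/341 ≈ 54336.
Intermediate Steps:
q = 8
Z(A, n) = 8 + A*n**2 (Z(A, n) = (n*A)*n + 8 = (A*n)*n + 8 = A*n**2 + 8 = 8 + A*n**2)
M(J) = -4 + J*(J + (8 + 26*J)/(129 + J)) (M(J) = -4 + J*(J + (J + (8 + J*5**2))/(J + 129)) = -4 + J*(J + (J + (8 + J*25))/(129 + J)) = -4 + J*(J + (J + (8 + 25*J))/(129 + J)) = -4 + J*(J + (8 + 26*J)/(129 + J)))
M(212) + z = (-516 + 212**3 + 4*212 + 155*212**2)/(129 + 212) + 5964 = (-516 + 9528128 + 848 + 155*44944)/341 + 5964 = (-516 + 9528128 + 848 + 6966320)/341 + 5964 = (1/341)*16494780 + 5964 = 16494780/341 + 5964 = 18528504/341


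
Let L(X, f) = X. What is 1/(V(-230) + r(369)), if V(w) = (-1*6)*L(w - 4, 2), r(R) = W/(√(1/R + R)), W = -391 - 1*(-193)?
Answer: 1770106/2485094877 + 11*√5582642/4970189754 ≈ 0.00071752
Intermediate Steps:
W = -198 (W = -391 + 193 = -198)
r(R) = -198/√(R + 1/R) (r(R) = -198/√(1/R + R) = -198/√(R + 1/R))
V(w) = 24 - 6*w (V(w) = (-1*6)*(w - 4) = -6*(-4 + w) = 24 - 6*w)
1/(V(-230) + r(369)) = 1/((24 - 6*(-230)) - 198/√(369 + 1/369)) = 1/((24 + 1380) - 198/√(369 + 1/369)) = 1/(1404 - 297*√5582642/68081)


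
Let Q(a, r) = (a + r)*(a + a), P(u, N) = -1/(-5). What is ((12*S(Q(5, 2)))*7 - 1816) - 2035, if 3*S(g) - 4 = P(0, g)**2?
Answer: -93447/25 ≈ -3737.9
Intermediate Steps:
P(u, N) = 1/5 (P(u, N) = -1*(-1/5) = 1/5)
Q(a, r) = 2*a*(a + r) (Q(a, r) = (a + r)*(2*a) = 2*a*(a + r))
S(g) = 101/75 (S(g) = 4/3 + (1/5)**2/3 = 4/3 + (1/3)*(1/25) = 4/3 + 1/75 = 101/75)
((12*S(Q(5, 2)))*7 - 1816) - 2035 = ((12*(101/75))*7 - 1816) - 2035 = ((404/25)*7 - 1816) - 2035 = (2828/25 - 1816) - 2035 = -42572/25 - 2035 = -93447/25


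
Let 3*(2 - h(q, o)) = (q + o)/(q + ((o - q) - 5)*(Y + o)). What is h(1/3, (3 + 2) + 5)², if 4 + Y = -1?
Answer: 156025/45369 ≈ 3.4390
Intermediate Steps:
Y = -5 (Y = -4 - 1 = -5)
h(q, o) = 2 - (o + q)/(3*(q + (-5 + o)*(-5 + o - q))) (h(q, o) = 2 - (q + o)/(3*(q + ((o - q) - 5)*(-5 + o))) = 2 - (o + q)/(3*(q + (-5 + o - q)*(-5 + o))) = 2 - (o + q)/(3*(q + (-5 + o)*(-5 + o - q))))
h(1/3, (3 + 2) + 5)² = ((150 - 61*((3 + 2) + 5) + 6*((3 + 2) + 5)² + 35/3 - 6*((3 + 2) + 5)/3)/(3*(25 + ((3 + 2) + 5)² - 10*((3 + 2) + 5) + 6/3 - 1*((3 + 2) + 5)/3)))² = ((150 - 61*(5 + 5) + 6*(5 + 5)² + 35*(⅓) - 6*(5 + 5)*⅓)/(3*(25 + (5 + 5)² - 10*(5 + 5) + 6*(⅓) - 1*(5 + 5)*⅓)))² = ((150 - 61*10 + 6*10² + 35/3 - 6*10*⅓)/(3*(25 + 10² - 10*10 + 2 - 1*10*⅓)))² = ((150 - 610 + 6*100 + 35/3 - 20)/(3*(25 + 100 - 100 + 2 - 10/3)))² = ((150 - 610 + 600 + 35/3 - 20)/(3*(71/3)))² = ((⅓)*(3/71)*(395/3))² = (395/213)² = 156025/45369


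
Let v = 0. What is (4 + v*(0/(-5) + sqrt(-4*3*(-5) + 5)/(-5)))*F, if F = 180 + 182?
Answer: 1448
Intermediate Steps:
F = 362
(4 + v*(0/(-5) + sqrt(-4*3*(-5) + 5)/(-5)))*F = (4 + 0*(0/(-5) + sqrt(-4*3*(-5) + 5)/(-5)))*362 = (4 + 0*(0*(-1/5) + sqrt(-12*(-5) + 5)*(-1/5)))*362 = (4 + 0*(0 + sqrt(60 + 5)*(-1/5)))*362 = (4 + 0*(0 + sqrt(65)*(-1/5)))*362 = (4 + 0*(0 - sqrt(65)/5))*362 = (4 + 0*(-sqrt(65)/5))*362 = (4 + 0)*362 = 4*362 = 1448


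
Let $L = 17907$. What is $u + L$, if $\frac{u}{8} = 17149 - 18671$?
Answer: $5731$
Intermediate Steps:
$u = -12176$ ($u = 8 \left(17149 - 18671\right) = 8 \left(-1522\right) = -12176$)
$u + L = -12176 + 17907 = 5731$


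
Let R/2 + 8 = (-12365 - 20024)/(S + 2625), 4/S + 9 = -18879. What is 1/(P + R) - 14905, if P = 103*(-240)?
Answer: -4574564524802149/306914760980 ≈ -14905.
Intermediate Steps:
P = -24720
S = -1/4722 (S = 4/(-9 - 18879) = 4/(-18888) = 4*(-1/18888) = -1/4722 ≈ -0.00021177)
R = -504205700/12395249 (R = -16 + 2*((-12365 - 20024)/(-1/4722 + 2625)) = -16 + 2*(-32389/12395249/4722) = -16 + 2*(-32389*4722/12395249) = -16 + 2*(-152940858/12395249) = -16 - 305881716/12395249 = -504205700/12395249 ≈ -40.677)
1/(P + R) - 14905 = 1/(-24720 - 504205700/12395249) - 14905 = 1/(-306914760980/12395249) - 14905 = -12395249/306914760980 - 14905 = -4574564524802149/306914760980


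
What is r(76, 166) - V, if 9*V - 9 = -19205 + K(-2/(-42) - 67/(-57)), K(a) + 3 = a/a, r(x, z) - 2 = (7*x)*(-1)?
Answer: 14428/9 ≈ 1603.1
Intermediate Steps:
r(x, z) = 2 - 7*x (r(x, z) = 2 + (7*x)*(-1) = 2 - 7*x)
K(a) = -2 (K(a) = -3 + a/a = -3 + 1 = -2)
V = -19198/9 (V = 1 + (-19205 - 2)/9 = 1 + (⅑)*(-19207) = 1 - 19207/9 = -19198/9 ≈ -2133.1)
r(76, 166) - V = (2 - 7*76) - 1*(-19198/9) = (2 - 532) + 19198/9 = -530 + 19198/9 = 14428/9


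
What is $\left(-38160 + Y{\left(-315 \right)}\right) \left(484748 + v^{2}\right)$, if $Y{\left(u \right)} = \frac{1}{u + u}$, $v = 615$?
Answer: $- \frac{20746562161373}{630} \approx -3.2931 \cdot 10^{10}$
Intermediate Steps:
$Y{\left(u \right)} = \frac{1}{2 u}$
$\left(-38160 + Y{\left(-315 \right)}\right) \left(484748 + v^{2}\right) = \left(-38160 + \frac{1}{2 \left(-315\right)}\right) \left(484748 + 615^{2}\right) = \left(-38160 + \frac{1}{2} \left(- \frac{1}{315}\right)\right) \left(484748 + 378225\right) = \left(-38160 - \frac{1}{630}\right) 862973 = \left(- \frac{24040801}{630}\right) 862973 = - \frac{20746562161373}{630}$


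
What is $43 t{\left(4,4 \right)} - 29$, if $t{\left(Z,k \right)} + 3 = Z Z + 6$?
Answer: $788$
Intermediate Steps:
$t{\left(Z,k \right)} = 3 + Z^{2}$ ($t{\left(Z,k \right)} = -3 + \left(Z Z + 6\right) = -3 + \left(Z^{2} + 6\right) = -3 + \left(6 + Z^{2}\right) = 3 + Z^{2}$)
$43 t{\left(4,4 \right)} - 29 = 43 \left(3 + 4^{2}\right) - 29 = 43 \left(3 + 16\right) - 29 = 43 \cdot 19 - 29 = 817 - 29 = 788$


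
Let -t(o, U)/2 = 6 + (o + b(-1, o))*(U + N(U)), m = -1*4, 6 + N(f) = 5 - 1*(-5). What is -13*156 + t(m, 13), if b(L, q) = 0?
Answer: -1904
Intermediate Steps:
N(f) = 4 (N(f) = -6 + (5 - 1*(-5)) = -6 + (5 + 5) = -6 + 10 = 4)
m = -4
t(o, U) = -12 - 2*o*(4 + U) (t(o, U) = -2*(6 + (o + 0)*(U + 4)) = -2*(6 + o*(4 + U)) = -12 - 2*o*(4 + U))
-13*156 + t(m, 13) = -13*156 + (-12 - 8*(-4) - 2*13*(-4)) = -2028 + (-12 + 32 + 104) = -2028 + 124 = -1904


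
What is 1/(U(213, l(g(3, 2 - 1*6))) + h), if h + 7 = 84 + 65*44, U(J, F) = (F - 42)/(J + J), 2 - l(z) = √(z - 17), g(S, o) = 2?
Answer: 532977972/1565306258899 + 426*I*√15/1565306258899 ≈ 0.00034049 + 1.054e-9*I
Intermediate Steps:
l(z) = 2 - √(-17 + z) (l(z) = 2 - √(z - 17) = 2 - √(-17 + z))
U(J, F) = (-42 + F)/(2*J) (U(J, F) = (-42 + F)/((2*J)) = (-42 + F)*(1/(2*J)) = (-42 + F)/(2*J))
h = 2937 (h = -7 + (84 + 65*44) = -7 + (84 + 2860) = -7 + 2944 = 2937)
1/(U(213, l(g(3, 2 - 1*6))) + h) = 1/((½)*(-42 + (2 - √(-17 + 2)))/213 + 2937) = 1/((½)*(1/213)*(-42 + (2 - √(-15))) + 2937) = 1/((½)*(1/213)*(-42 + (2 - I*√15)) + 2937) = 1/((½)*(1/213)*(-40 - I*√15) + 2937) = 1/((-20/213 - I*√15/426) + 2937) = 1/(625561/213 - I*√15/426)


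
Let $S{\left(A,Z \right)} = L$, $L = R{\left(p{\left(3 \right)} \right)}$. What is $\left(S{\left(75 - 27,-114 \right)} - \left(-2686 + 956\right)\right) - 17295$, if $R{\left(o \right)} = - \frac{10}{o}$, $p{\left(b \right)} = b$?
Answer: $- \frac{46705}{3} \approx -15568.0$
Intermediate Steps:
$L = - \frac{10}{3} \approx -3.3333$
$S{\left(A,Z \right)} = - \frac{10}{3}$
$\left(S{\left(75 - 27,-114 \right)} - \left(-2686 + 956\right)\right) - 17295 = \left(- \frac{10}{3} - \left(-2686 + 956\right)\right) - 17295 = \left(- \frac{10}{3} - -1730\right) - 17295 = \left(- \frac{10}{3} + 1730\right) - 17295 = \frac{5180}{3} - 17295 = - \frac{46705}{3}$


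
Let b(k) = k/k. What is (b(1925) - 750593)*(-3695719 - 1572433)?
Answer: 3954232745984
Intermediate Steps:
b(k) = 1
(b(1925) - 750593)*(-3695719 - 1572433) = (1 - 750593)*(-3695719 - 1572433) = -750592*(-5268152) = 3954232745984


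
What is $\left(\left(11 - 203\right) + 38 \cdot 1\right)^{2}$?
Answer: $23716$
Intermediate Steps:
$\left(\left(11 - 203\right) + 38 \cdot 1\right)^{2} = \left(\left(11 - 203\right) + 38\right)^{2} = \left(-192 + 38\right)^{2} = \left(-154\right)^{2} = 23716$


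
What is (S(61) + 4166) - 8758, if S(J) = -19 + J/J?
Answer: -4610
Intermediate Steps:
S(J) = -18 (S(J) = -19 + 1 = -18)
(S(61) + 4166) - 8758 = (-18 + 4166) - 8758 = 4148 - 8758 = -4610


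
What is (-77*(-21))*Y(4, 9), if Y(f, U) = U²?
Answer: 130977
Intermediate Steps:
(-77*(-21))*Y(4, 9) = -77*(-21)*9² = 1617*81 = 130977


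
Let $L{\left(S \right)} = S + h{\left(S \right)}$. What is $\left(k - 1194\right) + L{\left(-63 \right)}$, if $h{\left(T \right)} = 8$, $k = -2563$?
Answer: $-3812$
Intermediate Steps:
$L{\left(S \right)} = 8 + S$ ($L{\left(S \right)} = S + 8 = 8 + S$)
$\left(k - 1194\right) + L{\left(-63 \right)} = \left(-2563 - 1194\right) + \left(8 - 63\right) = -3757 - 55 = -3812$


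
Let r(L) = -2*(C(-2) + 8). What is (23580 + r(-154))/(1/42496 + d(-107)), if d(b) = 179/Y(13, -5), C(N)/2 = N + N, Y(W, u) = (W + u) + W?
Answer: 4208633856/1521361 ≈ 2766.4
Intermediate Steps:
Y(W, u) = u + 2*W
C(N) = 4*N (C(N) = 2*(N + N) = 2*(2*N) = 4*N)
r(L) = 0 (r(L) = -2*(4*(-2) + 8) = -2*(-8 + 8) = -2*0 = 0)
d(b) = 179/21 (d(b) = 179/(-5 + 2*13) = 179/(-5 + 26) = 179/21)
(23580 + r(-154))/(1/42496 + d(-107)) = (23580 + 0)/(1/42496 + 179/21) = 23580/(1/42496 + 179/21) = 23580/(7606805/892416) = 23580*(892416/7606805) = 4208633856/1521361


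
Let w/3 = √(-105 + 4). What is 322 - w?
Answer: 322 - 3*I*√101 ≈ 322.0 - 30.15*I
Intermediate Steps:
w = 3*I*√101 (w = 3*√(-105 + 4) = 3*√(-101) = 3*(I*√101) = 3*I*√101 ≈ 30.15*I)
322 - w = 322 - 3*I*√101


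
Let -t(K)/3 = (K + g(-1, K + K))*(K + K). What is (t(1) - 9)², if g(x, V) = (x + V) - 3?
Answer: 9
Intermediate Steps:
g(x, V) = -3 + V + x (g(x, V) = (V + x) - 3 = -3 + V + x)
t(K) = -6*K*(-4 + 3*K) (t(K) = -3*(K + (-3 + (K + K) - 1))*(K + K) = -3*(K + (-3 + 2*K - 1))*2*K = -3*(K + (-4 + 2*K))*2*K = -3*(-4 + 3*K)*2*K = -6*K*(-4 + 3*K))
(t(1) - 9)² = (6*1*(4 - 3*1) - 9)² = (6*1*(4 - 3) - 9)² = (6*1*1 - 9)² = (6 - 9)² = (-3)² = 9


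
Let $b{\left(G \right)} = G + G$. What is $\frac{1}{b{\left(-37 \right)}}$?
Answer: $- \frac{1}{74} \approx -0.013514$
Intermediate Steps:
$b{\left(G \right)} = 2 G$
$\frac{1}{b{\left(-37 \right)}} = \frac{1}{2 \left(-37\right)} = \frac{1}{-74} = - \frac{1}{74}$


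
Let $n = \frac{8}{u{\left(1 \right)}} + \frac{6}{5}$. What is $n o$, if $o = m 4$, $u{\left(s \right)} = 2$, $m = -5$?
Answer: $-104$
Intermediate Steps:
$n = \frac{26}{5}$ ($n = \frac{8}{2} + \frac{6}{5} = 8 \cdot \frac{1}{2} + 6 \cdot \frac{1}{5} = 4 + \frac{6}{5} = \frac{26}{5} \approx 5.2$)
$o = -20$ ($o = \left(-5\right) 4 = -20$)
$n o = \frac{26}{5} \left(-20\right) = -104$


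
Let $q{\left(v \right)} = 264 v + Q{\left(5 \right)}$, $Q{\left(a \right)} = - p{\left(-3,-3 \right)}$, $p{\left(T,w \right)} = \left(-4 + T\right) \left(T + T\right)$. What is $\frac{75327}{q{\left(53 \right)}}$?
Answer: $\frac{25109}{4650} \approx 5.3998$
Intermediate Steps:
$p{\left(T,w \right)} = 2 T \left(-4 + T\right)$ ($p{\left(T,w \right)} = \left(-4 + T\right) 2 T = 2 T \left(-4 + T\right)$)
$Q{\left(a \right)} = -42$ ($Q{\left(a \right)} = - 2 \left(-3\right) \left(-4 - 3\right) = - 2 \left(-3\right) \left(-7\right) = \left(-1\right) 42 = -42$)
$q{\left(v \right)} = -42 + 264 v$ ($q{\left(v \right)} = 264 v - 42 = -42 + 264 v$)
$\frac{75327}{q{\left(53 \right)}} = \frac{75327}{-42 + 264 \cdot 53} = \frac{75327}{-42 + 13992} = \frac{75327}{13950} = 75327 \cdot \frac{1}{13950} = \frac{25109}{4650}$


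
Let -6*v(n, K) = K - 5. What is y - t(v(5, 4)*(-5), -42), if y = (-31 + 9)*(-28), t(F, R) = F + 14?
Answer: 3617/6 ≈ 602.83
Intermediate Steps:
v(n, K) = 5/6 - K/6 (v(n, K) = -(K - 5)/6 = -(-5 + K)/6 = 5/6 - K/6)
t(F, R) = 14 + F
y = 616 (y = -22*(-28) = 616)
y - t(v(5, 4)*(-5), -42) = 616 - (14 + (5/6 - 1/6*4)*(-5)) = 616 - (14 + (5/6 - 2/3)*(-5)) = 616 - (14 + (1/6)*(-5)) = 616 - (14 - 5/6) = 616 - 1*79/6 = 616 - 79/6 = 3617/6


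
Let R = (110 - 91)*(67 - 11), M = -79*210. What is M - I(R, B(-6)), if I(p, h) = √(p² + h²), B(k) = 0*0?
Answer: -17654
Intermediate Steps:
B(k) = 0
M = -16590
R = 1064 (R = 19*56 = 1064)
I(p, h) = √(h² + p²)
M - I(R, B(-6)) = -16590 - √(0² + 1064²) = -16590 - √(0 + 1132096) = -16590 - √1132096 = -16590 - 1*1064 = -16590 - 1064 = -17654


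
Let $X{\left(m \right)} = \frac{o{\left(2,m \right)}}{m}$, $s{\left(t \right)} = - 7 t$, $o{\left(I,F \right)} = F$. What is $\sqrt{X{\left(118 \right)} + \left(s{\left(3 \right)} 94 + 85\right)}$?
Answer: $4 i \sqrt{118} \approx 43.451 i$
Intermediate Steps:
$X{\left(m \right)} = 1$ ($X{\left(m \right)} = \frac{m}{m} = 1$)
$\sqrt{X{\left(118 \right)} + \left(s{\left(3 \right)} 94 + 85\right)} = \sqrt{1 + \left(\left(-7\right) 3 \cdot 94 + 85\right)} = \sqrt{1 + \left(\left(-21\right) 94 + 85\right)} = \sqrt{1 + \left(-1974 + 85\right)} = \sqrt{1 - 1889} = \sqrt{-1888} = 4 i \sqrt{118}$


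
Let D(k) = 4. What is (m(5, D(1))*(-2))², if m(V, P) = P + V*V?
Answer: 3364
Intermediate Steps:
m(V, P) = P + V²
(m(5, D(1))*(-2))² = ((4 + 5²)*(-2))² = ((4 + 25)*(-2))² = (29*(-2))² = (-58)² = 3364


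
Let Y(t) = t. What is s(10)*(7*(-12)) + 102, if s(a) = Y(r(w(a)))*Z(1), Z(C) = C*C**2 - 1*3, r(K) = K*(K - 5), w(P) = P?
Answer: 8502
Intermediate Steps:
r(K) = K*(-5 + K)
Z(C) = -3 + C**3 (Z(C) = C**3 - 3 = -3 + C**3)
s(a) = -2*a*(-5 + a) (s(a) = (a*(-5 + a))*(-3 + 1**3) = (a*(-5 + a))*(-3 + 1) = (a*(-5 + a))*(-2) = -2*a*(-5 + a))
s(10)*(7*(-12)) + 102 = (2*10*(5 - 1*10))*(7*(-12)) + 102 = (2*10*(5 - 10))*(-84) + 102 = (2*10*(-5))*(-84) + 102 = -100*(-84) + 102 = 8400 + 102 = 8502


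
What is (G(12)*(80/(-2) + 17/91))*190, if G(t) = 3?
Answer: -2065110/91 ≈ -22694.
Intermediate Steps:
(G(12)*(80/(-2) + 17/91))*190 = (3*(80/(-2) + 17/91))*190 = (3*(80*(-1/2) + 17*(1/91)))*190 = (3*(-40 + 17/91))*190 = (3*(-3623/91))*190 = -10869/91*190 = -2065110/91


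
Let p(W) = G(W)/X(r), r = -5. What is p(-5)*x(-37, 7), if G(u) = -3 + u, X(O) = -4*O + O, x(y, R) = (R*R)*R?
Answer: -2744/15 ≈ -182.93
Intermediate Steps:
x(y, R) = R³ (x(y, R) = R²*R = R³)
X(O) = -3*O
p(W) = -⅕ + W/15 (p(W) = (-3 + W)/((-3*(-5))) = (-3 + W)/15 = (-3 + W)*(1/15) = -⅕ + W/15)
p(-5)*x(-37, 7) = (-⅕ + (1/15)*(-5))*7³ = (-⅕ - ⅓)*343 = -8/15*343 = -2744/15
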